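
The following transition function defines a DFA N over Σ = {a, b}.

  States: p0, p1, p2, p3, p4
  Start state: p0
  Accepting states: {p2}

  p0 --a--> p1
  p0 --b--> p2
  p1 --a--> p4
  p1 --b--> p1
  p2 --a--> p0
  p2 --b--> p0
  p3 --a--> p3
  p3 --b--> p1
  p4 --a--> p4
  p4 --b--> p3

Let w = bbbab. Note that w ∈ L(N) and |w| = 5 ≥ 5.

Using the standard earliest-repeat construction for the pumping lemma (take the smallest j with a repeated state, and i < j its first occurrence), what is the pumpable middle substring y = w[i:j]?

State sequence: p0 -b-> p2 -b-> p0 -b-> p2 -a-> p0 -b-> p2
First repeat at step 2: p0 was already visited.

So i = 0, j = 2, giving x = w[0:0] = ε, y = w[0:2] = bb, z = w[2:5] = bab.
Check: |xy| = 2 ≤ 5 and |y| = 2 ≥ 1. Reading y takes N from p0 back to p0, so every xyⁱz is accepted.

bb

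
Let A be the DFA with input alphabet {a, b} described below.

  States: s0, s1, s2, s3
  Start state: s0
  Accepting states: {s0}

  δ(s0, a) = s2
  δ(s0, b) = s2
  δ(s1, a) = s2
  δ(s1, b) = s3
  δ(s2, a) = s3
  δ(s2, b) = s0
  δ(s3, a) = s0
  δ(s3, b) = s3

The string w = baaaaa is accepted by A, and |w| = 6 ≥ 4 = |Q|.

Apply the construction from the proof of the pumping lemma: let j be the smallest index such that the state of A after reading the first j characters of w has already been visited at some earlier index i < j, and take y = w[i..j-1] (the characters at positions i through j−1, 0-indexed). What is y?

baa

State sequence: s0 -b-> s2 -a-> s3 -a-> s0 -a-> s2 -a-> s3 -a-> s0
First repeat at step 3: s0 was already visited.

So i = 0, j = 3, giving x = w[0:0] = ε, y = w[0:3] = baa, z = w[3:6] = aaa.
Check: |xy| = 3 ≤ 4 and |y| = 3 ≥ 1. Reading y takes A from s0 back to s0, so every xyⁱz is accepted.
Since A has 4 states, any run of length ≥ 4 visits 4+1 states, so by pigeonhole some state repeats within the first 4 steps — that repeat gives the pumpable loop.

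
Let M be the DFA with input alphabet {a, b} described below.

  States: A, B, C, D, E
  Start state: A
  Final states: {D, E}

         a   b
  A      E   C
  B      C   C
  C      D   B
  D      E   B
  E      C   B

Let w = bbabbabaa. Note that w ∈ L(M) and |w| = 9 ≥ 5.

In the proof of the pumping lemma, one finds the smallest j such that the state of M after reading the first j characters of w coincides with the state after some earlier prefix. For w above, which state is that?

State sequence: A -b-> C -b-> B -a-> C -b-> B -b-> C -a-> D -b-> B -a-> C -a-> D
First repeat at step 3: C was already visited.

The earliest repeat is at step j = 3: M is in C, which it already visited at step i = 1.
With |Q| = 5, pigeonhole forces a state repeat no later than step 5; the substring read between the first and second visits to that state can be pumped.

C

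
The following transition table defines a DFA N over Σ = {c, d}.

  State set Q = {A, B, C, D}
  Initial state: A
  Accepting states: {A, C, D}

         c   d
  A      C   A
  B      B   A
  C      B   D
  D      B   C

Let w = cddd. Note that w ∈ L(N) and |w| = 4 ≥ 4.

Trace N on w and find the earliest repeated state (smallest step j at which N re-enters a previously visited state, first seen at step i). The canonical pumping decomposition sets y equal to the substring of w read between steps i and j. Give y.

dd

State sequence: A -c-> C -d-> D -d-> C -d-> D
First repeat at step 3: C was already visited.

So i = 1, j = 3, giving x = w[0:1] = c, y = w[1:3] = dd, z = w[3:4] = d.
Check: |xy| = 3 ≤ 4 and |y| = 2 ≥ 1. Reading y takes N from C back to C, so every xyⁱz is accepted.
The DFA has 4 states, so the proof of the pumping lemma guarantees a repeated state among the first 4+1 visited; the segment between the two visits is the pumpable y.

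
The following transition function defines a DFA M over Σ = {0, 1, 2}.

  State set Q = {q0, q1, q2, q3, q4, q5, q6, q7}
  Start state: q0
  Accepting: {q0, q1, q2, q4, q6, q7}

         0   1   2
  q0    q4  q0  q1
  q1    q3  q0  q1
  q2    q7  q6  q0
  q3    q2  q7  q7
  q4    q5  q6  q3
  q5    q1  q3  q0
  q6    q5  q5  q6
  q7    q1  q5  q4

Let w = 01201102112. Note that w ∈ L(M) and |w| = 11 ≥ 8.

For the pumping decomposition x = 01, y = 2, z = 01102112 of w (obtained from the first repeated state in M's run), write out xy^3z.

0122201102112

xy^3z = 01·2·2·2·01102112 = 0122201102112.
Reading y = 2 takes M from q6 back to q6, so after x·y·y·y the machine is still in q6, and z then leads to the accepting state q1. Hence 0122201102112 ∈ L(M).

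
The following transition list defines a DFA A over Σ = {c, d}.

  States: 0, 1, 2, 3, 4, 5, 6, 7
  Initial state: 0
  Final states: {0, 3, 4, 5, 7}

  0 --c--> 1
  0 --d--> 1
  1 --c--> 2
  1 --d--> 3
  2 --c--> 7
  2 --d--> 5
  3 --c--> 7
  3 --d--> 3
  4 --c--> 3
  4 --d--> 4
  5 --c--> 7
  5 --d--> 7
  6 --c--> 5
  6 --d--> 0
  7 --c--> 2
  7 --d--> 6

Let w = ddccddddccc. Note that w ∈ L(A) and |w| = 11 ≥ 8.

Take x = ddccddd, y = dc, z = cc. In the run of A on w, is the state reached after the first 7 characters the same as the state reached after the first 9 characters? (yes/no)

no

State sequence: 0 -d-> 1 -d-> 3 -c-> 7 -c-> 2 -d-> 5 -d-> 7 -d-> 6 -d-> 0 -c-> 1

After x (step 7): 6. After xy (step 9): 1.
They differ (6 ≠ 1), so y is not a cycle from the state after x; this split is not the one the pumping-lemma construction produces, and pumping y need not keep the string in L(A).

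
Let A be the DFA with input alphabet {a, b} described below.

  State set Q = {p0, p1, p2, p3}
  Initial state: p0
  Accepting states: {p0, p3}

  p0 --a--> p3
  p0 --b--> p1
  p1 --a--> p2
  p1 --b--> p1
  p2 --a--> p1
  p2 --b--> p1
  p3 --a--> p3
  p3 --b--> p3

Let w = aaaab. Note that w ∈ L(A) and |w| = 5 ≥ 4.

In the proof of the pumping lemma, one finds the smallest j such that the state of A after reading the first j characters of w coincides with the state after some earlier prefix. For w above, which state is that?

p3

Run of A on w = a a a a b:
  step 0: p0  (start)
  step 1: p3  (read a: p0→p3)
  step 2: p3  (read a: p3→p3)   ← first repeat (p3 seen earlier)
  step 3: p3  (read a: p3→p3)
  step 4: p3  (read a: p3→p3)
  step 5: p3  (read b: p3→p3)

The earliest repeat is at step j = 2: A is in p3, which it already visited at step i = 1.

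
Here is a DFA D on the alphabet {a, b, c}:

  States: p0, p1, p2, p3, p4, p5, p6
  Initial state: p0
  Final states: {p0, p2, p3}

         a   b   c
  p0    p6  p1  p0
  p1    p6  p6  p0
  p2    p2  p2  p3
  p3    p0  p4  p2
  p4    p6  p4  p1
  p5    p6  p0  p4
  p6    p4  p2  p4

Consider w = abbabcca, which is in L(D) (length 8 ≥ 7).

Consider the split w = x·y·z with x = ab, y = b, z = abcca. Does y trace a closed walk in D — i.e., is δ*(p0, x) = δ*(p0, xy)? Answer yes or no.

State sequence: p0 -a-> p6 -b-> p2 -b-> p2

After x (step 2): p2. After xy (step 3): p2.
They match, so y = b drives D around a cycle from p2 back to itself; pumping y any number of times keeps D in p2 before reading z, and xyⁱz ∈ L(D) for every i ≥ 0.

yes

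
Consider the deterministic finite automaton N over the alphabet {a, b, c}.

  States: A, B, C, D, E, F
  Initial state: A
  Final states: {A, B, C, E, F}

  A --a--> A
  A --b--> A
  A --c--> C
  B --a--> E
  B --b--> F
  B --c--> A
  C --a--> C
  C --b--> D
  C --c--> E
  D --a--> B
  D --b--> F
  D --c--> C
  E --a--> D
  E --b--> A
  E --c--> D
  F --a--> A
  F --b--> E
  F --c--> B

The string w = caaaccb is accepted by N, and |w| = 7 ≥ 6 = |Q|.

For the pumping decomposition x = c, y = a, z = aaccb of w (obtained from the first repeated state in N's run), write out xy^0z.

caaccb

xy⁰z = xz = c·aaccb = caaccb.
Reading y = a takes N from C back to C, so after x the machine is still in C, and z then leads to the accepting state F. Hence caaccb ∈ L(N).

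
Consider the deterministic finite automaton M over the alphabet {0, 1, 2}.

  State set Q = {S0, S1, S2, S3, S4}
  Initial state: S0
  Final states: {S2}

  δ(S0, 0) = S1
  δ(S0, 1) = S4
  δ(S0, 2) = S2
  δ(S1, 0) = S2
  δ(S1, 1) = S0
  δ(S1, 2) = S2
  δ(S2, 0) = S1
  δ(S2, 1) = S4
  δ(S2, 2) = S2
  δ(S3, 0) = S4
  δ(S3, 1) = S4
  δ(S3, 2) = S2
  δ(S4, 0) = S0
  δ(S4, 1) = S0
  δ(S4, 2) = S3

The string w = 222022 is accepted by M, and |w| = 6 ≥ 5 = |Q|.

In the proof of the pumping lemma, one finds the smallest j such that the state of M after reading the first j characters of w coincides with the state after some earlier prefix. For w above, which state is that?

Run of M on w = 2 2 2 0 2 2:
  step 0: S0  (start)
  step 1: S2  (read 2: S0→S2)
  step 2: S2  (read 2: S2→S2)   ← first repeat (S2 seen earlier)
  step 3: S2  (read 2: S2→S2)
  step 4: S1  (read 0: S2→S1)
  step 5: S2  (read 2: S1→S2)
  step 6: S2  (read 2: S2→S2)

The earliest repeat is at step j = 2: M is in S2, which it already visited at step i = 1.
Pumping length from the standard proof: p = 5 (the number of states). The repeated state found above gives |xy| = j ≤ 5 and |y| = j − i ≥ 1.

S2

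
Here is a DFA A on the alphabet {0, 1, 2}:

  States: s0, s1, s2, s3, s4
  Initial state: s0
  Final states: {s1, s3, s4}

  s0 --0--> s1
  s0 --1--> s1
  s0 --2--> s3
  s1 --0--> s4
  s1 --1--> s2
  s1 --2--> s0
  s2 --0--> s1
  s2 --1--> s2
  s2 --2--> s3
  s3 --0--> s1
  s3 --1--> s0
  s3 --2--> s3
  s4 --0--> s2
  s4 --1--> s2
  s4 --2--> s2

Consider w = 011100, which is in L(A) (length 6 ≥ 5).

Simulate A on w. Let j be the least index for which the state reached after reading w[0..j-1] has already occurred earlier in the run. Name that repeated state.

Run of A on w = 0 1 1 1 0 0:
  step 0: s0  (start)
  step 1: s1  (read 0: s0→s1)
  step 2: s2  (read 1: s1→s2)
  step 3: s2  (read 1: s2→s2)   ← first repeat (s2 seen earlier)
  step 4: s2  (read 1: s2→s2)
  step 5: s1  (read 0: s2→s1)
  step 6: s4  (read 0: s1→s4)

The earliest repeat is at step j = 3: A is in s2, which it already visited at step i = 2.
With |Q| = 5, pigeonhole forces a state repeat no later than step 5; the substring read between the first and second visits to that state can be pumped.

s2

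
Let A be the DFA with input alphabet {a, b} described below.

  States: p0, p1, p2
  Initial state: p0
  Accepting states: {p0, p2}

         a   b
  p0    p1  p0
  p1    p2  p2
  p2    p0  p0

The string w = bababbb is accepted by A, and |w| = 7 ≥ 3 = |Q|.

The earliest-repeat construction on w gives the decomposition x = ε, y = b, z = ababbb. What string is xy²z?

bbababbb

xy^2z = ε·b·b·ababbb = bbababbb.
Reading y = b takes A from p0 back to p0, so after x·y·y the machine is still in p0, and z then leads to the accepting state p0. Hence bbababbb ∈ L(A).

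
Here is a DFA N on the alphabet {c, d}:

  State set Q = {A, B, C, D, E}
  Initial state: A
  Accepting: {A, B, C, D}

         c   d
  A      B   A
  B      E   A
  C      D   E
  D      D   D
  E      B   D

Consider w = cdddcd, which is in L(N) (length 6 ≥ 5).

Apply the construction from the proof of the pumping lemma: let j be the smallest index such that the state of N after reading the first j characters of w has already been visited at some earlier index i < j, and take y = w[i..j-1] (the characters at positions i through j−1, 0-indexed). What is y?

cd

State sequence: A -c-> B -d-> A -d-> A -d-> A -c-> B -d-> A
First repeat at step 2: A was already visited.

So i = 0, j = 2, giving x = w[0:0] = ε, y = w[0:2] = cd, z = w[2:6] = ddcd.
Check: |xy| = 2 ≤ 5 and |y| = 2 ≥ 1. Reading y takes N from A back to A, so every xyⁱz is accepted.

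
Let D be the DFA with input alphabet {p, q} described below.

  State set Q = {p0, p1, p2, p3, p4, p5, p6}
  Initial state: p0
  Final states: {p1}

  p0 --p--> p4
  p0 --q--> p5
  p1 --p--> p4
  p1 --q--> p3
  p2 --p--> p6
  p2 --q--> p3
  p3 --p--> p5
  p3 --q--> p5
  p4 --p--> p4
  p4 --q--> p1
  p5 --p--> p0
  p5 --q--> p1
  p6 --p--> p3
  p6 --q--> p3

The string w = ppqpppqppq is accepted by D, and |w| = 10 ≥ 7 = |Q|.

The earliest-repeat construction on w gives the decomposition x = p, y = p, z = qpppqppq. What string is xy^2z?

xy^2z = p·p·p·qpppqppq = pppqpppqppq.
Reading y = p takes D from p4 back to p4, so after x·y·y the machine is still in p4, and z then leads to the accepting state p1. Hence pppqpppqppq ∈ L(D).

pppqpppqppq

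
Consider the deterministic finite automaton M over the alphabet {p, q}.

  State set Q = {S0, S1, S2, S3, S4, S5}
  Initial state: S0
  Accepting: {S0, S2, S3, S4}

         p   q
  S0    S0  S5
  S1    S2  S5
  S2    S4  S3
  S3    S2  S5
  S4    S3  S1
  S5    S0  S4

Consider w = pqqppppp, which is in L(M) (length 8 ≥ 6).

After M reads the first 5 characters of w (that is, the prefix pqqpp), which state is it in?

Run of M on the first 5 characters of w = p q q p p:
  step 0: S0  (start)
  step 1: S0  (read p: S0→S0)
  step 2: S5  (read q: S0→S5)
  step 3: S4  (read q: S5→S4)
  step 4: S3  (read p: S4→S3)
  step 5: S2  (read p: S3→S2)

After reading 5 characters, M is in state S2.

S2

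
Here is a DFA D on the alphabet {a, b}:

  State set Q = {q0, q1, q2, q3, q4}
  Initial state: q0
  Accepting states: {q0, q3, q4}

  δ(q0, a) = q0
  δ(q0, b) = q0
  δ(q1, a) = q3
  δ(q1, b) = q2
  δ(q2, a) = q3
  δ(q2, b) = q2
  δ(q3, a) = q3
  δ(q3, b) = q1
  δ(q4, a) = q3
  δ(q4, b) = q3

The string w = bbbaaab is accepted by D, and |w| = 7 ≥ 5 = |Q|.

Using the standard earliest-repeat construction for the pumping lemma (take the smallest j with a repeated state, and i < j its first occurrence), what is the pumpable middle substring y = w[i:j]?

State sequence: q0 -b-> q0 -b-> q0 -b-> q0 -a-> q0 -a-> q0 -a-> q0 -b-> q0
First repeat at step 1: q0 was already visited.

So i = 0, j = 1, giving x = w[0:0] = ε, y = w[0:1] = b, z = w[1:7] = bbaaab.
Check: |xy| = 1 ≤ 5 and |y| = 1 ≥ 1. Reading y takes D from q0 back to q0, so every xyⁱz is accepted.

b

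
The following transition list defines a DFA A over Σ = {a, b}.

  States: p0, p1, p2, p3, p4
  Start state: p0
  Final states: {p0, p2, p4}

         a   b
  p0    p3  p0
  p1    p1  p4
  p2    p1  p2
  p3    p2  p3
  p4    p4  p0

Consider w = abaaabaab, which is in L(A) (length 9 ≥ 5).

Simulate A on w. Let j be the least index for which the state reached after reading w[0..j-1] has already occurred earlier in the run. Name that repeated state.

p3

Run of A on w = a b a a a b a a b:
  step 0: p0  (start)
  step 1: p3  (read a: p0→p3)
  step 2: p3  (read b: p3→p3)   ← first repeat (p3 seen earlier)
  step 3: p2  (read a: p3→p2)
  step 4: p1  (read a: p2→p1)
  step 5: p1  (read a: p1→p1)
  step 6: p4  (read b: p1→p4)
  step 7: p4  (read a: p4→p4)
  step 8: p4  (read a: p4→p4)
  step 9: p0  (read b: p4→p0)

The earliest repeat is at step j = 2: A is in p3, which it already visited at step i = 1.
With |Q| = 5, pigeonhole forces a state repeat no later than step 5; the substring read between the first and second visits to that state can be pumped.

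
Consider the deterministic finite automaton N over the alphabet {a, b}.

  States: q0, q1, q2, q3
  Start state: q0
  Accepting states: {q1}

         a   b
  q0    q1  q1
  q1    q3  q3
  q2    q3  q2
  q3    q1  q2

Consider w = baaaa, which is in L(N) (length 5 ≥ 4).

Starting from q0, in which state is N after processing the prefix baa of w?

Run of N on the first 3 characters of w = b a a:
  step 0: q0  (start)
  step 1: q1  (read b: q0→q1)
  step 2: q3  (read a: q1→q3)
  step 3: q1  (read a: q3→q1)

After reading 3 characters, N is in state q1.
(This kind of state-tracing is the core of the pumping-lemma construction: with 4 states, pigeonhole forces a repeat within the first 4 steps.)

q1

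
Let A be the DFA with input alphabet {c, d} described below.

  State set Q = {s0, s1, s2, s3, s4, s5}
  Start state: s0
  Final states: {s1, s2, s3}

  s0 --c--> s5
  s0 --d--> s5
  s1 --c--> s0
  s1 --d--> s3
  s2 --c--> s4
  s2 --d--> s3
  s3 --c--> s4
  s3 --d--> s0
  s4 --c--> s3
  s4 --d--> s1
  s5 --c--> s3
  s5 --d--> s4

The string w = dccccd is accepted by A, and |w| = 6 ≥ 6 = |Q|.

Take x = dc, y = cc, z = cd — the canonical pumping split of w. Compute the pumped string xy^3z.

xy^3z = dc·cc·cc·cc·cd = dccccccccd.
Reading y = cc takes A from s3 back to s3, so after x·y·y·y the machine is still in s3, and z then leads to the accepting state s1. Hence dccccccccd ∈ L(A).

dccccccccd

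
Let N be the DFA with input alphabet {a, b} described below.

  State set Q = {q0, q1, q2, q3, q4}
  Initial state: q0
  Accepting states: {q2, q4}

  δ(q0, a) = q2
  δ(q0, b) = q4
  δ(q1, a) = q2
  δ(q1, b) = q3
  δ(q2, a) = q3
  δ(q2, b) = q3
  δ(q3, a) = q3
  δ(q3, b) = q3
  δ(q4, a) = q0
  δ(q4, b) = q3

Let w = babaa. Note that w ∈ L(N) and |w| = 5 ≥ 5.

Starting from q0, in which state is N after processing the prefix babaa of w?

q2

Run of N on the first 5 characters of w = b a b a a:
  step 0: q0  (start)
  step 1: q4  (read b: q0→q4)
  step 2: q0  (read a: q4→q0)
  step 3: q4  (read b: q0→q4)
  step 4: q0  (read a: q4→q0)
  step 5: q2  (read a: q0→q2)

After reading 5 characters, N is in state q2.
(This kind of state-tracing is the core of the pumping-lemma construction: with 5 states, pigeonhole forces a repeat within the first 5 steps.)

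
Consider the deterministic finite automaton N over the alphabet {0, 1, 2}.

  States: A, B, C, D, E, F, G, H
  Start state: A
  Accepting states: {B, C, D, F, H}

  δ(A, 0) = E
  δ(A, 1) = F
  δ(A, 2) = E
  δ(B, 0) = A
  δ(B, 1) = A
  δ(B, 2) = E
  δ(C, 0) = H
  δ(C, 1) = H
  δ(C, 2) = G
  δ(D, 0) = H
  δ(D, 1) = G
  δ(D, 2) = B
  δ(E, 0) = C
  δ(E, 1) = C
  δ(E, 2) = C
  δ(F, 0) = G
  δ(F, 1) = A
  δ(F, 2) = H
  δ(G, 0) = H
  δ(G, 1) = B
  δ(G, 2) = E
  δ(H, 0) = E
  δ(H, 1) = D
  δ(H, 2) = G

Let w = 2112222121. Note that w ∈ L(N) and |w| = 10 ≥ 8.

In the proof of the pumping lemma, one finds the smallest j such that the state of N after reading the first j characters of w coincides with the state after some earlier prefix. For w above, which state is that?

E

Run of N on w = 2 1 1 2 2 2 2 1 2 1:
  step 0: A  (start)
  step 1: E  (read 2: A→E)
  step 2: C  (read 1: E→C)
  step 3: H  (read 1: C→H)
  step 4: G  (read 2: H→G)
  step 5: E  (read 2: G→E)   ← first repeat (E seen earlier)
  step 6: C  (read 2: E→C)
  step 7: G  (read 2: C→G)
  step 8: B  (read 1: G→B)
  step 9: E  (read 2: B→E)
  step 10: C  (read 1: E→C)

The earliest repeat is at step j = 5: N is in E, which it already visited at step i = 1.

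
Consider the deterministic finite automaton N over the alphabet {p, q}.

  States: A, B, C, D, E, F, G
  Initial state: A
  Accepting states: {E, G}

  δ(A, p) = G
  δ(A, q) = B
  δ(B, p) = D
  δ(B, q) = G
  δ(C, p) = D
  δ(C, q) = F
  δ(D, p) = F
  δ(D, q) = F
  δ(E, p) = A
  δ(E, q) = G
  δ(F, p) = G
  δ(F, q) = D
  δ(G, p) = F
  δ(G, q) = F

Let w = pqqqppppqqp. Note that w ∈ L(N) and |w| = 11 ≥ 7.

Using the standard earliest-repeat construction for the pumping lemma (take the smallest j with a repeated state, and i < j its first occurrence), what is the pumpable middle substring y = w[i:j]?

qq

State sequence: A -p-> G -q-> F -q-> D -q-> F -p-> G -p-> F -p-> G -p-> F -q-> D -q-> F -p-> G
First repeat at step 4: F was already visited.

So i = 2, j = 4, giving x = w[0:2] = pq, y = w[2:4] = qq, z = w[4:11] = ppppqqp.
Check: |xy| = 4 ≤ 7 and |y| = 2 ≥ 1. Reading y takes N from F back to F, so every xyⁱz is accepted.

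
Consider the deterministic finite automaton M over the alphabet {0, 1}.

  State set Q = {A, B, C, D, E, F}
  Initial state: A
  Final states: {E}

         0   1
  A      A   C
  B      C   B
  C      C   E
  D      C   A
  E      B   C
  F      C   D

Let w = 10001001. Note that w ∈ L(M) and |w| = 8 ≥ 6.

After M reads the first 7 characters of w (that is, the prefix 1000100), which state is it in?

C

Run of M on the first 7 characters of w = 1 0 0 0 1 0 0:
  step 0: A  (start)
  step 1: C  (read 1: A→C)
  step 2: C  (read 0: C→C)
  step 3: C  (read 0: C→C)
  step 4: C  (read 0: C→C)
  step 5: E  (read 1: C→E)
  step 6: B  (read 0: E→B)
  step 7: C  (read 0: B→C)

After reading 7 characters, M is in state C.
(This kind of state-tracing is the core of the pumping-lemma construction: with 6 states, pigeonhole forces a repeat within the first 6 steps.)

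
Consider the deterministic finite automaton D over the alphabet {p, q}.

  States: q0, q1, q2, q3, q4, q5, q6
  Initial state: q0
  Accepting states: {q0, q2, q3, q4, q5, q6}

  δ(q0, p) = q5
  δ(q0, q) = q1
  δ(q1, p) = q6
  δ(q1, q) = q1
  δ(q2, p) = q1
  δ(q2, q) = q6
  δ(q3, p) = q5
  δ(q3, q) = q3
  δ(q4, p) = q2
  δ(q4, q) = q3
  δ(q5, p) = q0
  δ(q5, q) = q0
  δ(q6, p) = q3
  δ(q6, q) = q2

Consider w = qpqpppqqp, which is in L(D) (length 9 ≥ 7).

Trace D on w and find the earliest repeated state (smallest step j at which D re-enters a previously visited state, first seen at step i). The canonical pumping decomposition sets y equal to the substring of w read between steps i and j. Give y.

pqp

Run of D on w = q p q p p p q q p:
  step 0: q0  (start)
  step 1: q1  (read q: q0→q1)
  step 2: q6  (read p: q1→q6)
  step 3: q2  (read q: q6→q2)
  step 4: q1  (read p: q2→q1)   ← first repeat (q1 seen earlier)
  step 5: q6  (read p: q1→q6)
  step 6: q3  (read p: q6→q3)
  step 7: q3  (read q: q3→q3)
  step 8: q3  (read q: q3→q3)
  step 9: q5  (read p: q3→q5)

So i = 1, j = 4, giving x = w[0:1] = q, y = w[1:4] = pqp, z = w[4:9] = ppqqp.
Check: |xy| = 4 ≤ 7 and |y| = 3 ≥ 1. Reading y takes D from q1 back to q1, so every xyⁱz is accepted.
With |Q| = 7, pigeonhole forces a state repeat no later than step 7; the substring read between the first and second visits to that state can be pumped.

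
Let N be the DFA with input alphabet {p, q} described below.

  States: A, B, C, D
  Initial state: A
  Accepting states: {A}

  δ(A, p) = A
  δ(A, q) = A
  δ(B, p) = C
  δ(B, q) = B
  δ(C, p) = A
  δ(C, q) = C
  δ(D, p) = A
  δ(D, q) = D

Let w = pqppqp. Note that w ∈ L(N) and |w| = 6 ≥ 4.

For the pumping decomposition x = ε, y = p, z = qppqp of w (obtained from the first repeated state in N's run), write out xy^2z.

xy^2z = ε·p·p·qppqp = ppqppqp.
Reading y = p takes N from A back to A, so after x·y·y the machine is still in A, and z then leads to the accepting state A. Hence ppqppqp ∈ L(N).

ppqppqp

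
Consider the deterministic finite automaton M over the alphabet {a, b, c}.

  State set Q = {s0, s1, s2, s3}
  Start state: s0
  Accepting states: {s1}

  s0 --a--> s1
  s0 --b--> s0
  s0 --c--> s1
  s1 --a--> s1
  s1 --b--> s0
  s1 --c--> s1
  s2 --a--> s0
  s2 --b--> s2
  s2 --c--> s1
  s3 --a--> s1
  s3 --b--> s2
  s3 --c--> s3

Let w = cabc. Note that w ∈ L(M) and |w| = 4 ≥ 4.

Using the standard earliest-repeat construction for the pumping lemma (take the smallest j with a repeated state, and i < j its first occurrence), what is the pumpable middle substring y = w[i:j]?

a

State sequence: s0 -c-> s1 -a-> s1 -b-> s0 -c-> s1
First repeat at step 2: s1 was already visited.

So i = 1, j = 2, giving x = w[0:1] = c, y = w[1:2] = a, z = w[2:4] = bc.
Check: |xy| = 2 ≤ 4 and |y| = 1 ≥ 1. Reading y takes M from s1 back to s1, so every xyⁱz is accepted.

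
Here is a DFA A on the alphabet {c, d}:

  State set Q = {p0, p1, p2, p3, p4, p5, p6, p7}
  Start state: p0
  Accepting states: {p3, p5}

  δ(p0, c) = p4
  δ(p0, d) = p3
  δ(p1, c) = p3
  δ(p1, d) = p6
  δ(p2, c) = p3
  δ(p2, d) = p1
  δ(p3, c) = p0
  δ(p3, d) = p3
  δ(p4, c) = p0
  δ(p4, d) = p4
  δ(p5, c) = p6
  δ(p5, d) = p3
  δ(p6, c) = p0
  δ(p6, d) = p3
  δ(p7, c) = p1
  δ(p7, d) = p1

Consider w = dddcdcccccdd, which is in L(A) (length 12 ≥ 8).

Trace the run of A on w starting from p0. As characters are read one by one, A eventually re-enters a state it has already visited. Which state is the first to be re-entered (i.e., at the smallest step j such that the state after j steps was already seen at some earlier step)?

p3

Run of A on w = d d d c d c c c c c d d:
  step 0: p0  (start)
  step 1: p3  (read d: p0→p3)
  step 2: p3  (read d: p3→p3)   ← first repeat (p3 seen earlier)
  step 3: p3  (read d: p3→p3)
  step 4: p0  (read c: p3→p0)
  step 5: p3  (read d: p0→p3)
  step 6: p0  (read c: p3→p0)
  step 7: p4  (read c: p0→p4)
  step 8: p0  (read c: p4→p0)
  step 9: p4  (read c: p0→p4)
  step 10: p0  (read c: p4→p0)
  step 11: p3  (read d: p0→p3)
  step 12: p3  (read d: p3→p3)

The earliest repeat is at step j = 2: A is in p3, which it already visited at step i = 1.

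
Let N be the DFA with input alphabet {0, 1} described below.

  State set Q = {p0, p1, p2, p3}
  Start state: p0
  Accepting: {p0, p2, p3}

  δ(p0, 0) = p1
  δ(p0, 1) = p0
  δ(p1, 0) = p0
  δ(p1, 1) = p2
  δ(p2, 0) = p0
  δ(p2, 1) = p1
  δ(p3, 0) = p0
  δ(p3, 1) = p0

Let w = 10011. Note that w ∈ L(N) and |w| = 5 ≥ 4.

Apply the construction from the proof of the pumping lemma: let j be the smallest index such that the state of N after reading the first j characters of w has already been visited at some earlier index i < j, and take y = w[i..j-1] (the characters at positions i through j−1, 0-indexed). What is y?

1

State sequence: p0 -1-> p0 -0-> p1 -0-> p0 -1-> p0 -1-> p0
First repeat at step 1: p0 was already visited.

So i = 0, j = 1, giving x = w[0:0] = ε, y = w[0:1] = 1, z = w[1:5] = 0011.
Check: |xy| = 1 ≤ 4 and |y| = 1 ≥ 1. Reading y takes N from p0 back to p0, so every xyⁱz is accepted.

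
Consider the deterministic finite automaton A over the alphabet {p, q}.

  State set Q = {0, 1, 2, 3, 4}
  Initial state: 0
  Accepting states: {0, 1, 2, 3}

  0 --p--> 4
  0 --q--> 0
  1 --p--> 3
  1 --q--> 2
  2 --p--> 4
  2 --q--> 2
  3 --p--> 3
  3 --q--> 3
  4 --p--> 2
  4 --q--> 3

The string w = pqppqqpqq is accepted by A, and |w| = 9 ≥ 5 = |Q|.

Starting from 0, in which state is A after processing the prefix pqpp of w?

3

Run of A on the first 4 characters of w = p q p p:
  step 0: 0  (start)
  step 1: 4  (read p: 0→4)
  step 2: 3  (read q: 4→3)
  step 3: 3  (read p: 3→3)
  step 4: 3  (read p: 3→3)

After reading 4 characters, A is in state 3.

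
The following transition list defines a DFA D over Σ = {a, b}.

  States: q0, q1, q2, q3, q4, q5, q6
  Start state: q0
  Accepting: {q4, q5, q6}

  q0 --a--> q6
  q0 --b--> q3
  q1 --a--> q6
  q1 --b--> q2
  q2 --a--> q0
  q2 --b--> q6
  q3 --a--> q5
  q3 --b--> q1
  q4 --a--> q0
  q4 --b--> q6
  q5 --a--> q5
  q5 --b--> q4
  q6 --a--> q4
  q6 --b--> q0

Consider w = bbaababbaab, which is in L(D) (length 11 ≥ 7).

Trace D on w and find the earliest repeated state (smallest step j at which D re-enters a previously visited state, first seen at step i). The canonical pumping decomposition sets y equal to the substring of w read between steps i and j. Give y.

State sequence: q0 -b-> q3 -b-> q1 -a-> q6 -a-> q4 -b-> q6 -a-> q4 -b-> q6 -b-> q0 -a-> q6 -a-> q4 -b-> q6
First repeat at step 5: q6 was already visited.

So i = 3, j = 5, giving x = w[0:3] = bba, y = w[3:5] = ab, z = w[5:11] = abbaab.
Check: |xy| = 5 ≤ 7 and |y| = 2 ≥ 1. Reading y takes D from q6 back to q6, so every xyⁱz is accepted.

ab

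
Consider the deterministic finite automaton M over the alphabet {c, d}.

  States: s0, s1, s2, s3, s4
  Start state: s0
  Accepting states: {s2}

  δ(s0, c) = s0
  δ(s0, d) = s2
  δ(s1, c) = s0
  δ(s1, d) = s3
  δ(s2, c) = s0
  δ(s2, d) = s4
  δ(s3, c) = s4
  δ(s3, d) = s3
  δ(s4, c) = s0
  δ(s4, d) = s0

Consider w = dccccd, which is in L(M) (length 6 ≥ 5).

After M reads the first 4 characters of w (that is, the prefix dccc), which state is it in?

State sequence: s0 -d-> s2 -c-> s0 -c-> s0 -c-> s0

After reading 4 characters, M is in state s0.

s0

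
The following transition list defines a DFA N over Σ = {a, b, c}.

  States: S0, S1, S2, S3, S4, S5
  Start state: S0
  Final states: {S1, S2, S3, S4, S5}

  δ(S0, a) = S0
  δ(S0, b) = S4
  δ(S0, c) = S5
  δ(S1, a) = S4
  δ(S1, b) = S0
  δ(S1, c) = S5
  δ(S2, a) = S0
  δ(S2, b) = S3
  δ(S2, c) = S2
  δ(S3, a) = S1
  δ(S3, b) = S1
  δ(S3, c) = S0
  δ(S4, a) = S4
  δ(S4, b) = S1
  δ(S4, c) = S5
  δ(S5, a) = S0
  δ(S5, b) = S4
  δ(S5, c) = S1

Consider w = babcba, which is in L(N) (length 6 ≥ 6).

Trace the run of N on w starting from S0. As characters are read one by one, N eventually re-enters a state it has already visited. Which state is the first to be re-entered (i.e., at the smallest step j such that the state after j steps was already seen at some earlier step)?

S4

Run of N on w = b a b c b a:
  step 0: S0  (start)
  step 1: S4  (read b: S0→S4)
  step 2: S4  (read a: S4→S4)   ← first repeat (S4 seen earlier)
  step 3: S1  (read b: S4→S1)
  step 4: S5  (read c: S1→S5)
  step 5: S4  (read b: S5→S4)
  step 6: S4  (read a: S4→S4)

The earliest repeat is at step j = 2: N is in S4, which it already visited at step i = 1.
Since N has 6 states, any run of length ≥ 6 visits 6+1 states, so by pigeonhole some state repeats within the first 6 steps — that repeat gives the pumpable loop.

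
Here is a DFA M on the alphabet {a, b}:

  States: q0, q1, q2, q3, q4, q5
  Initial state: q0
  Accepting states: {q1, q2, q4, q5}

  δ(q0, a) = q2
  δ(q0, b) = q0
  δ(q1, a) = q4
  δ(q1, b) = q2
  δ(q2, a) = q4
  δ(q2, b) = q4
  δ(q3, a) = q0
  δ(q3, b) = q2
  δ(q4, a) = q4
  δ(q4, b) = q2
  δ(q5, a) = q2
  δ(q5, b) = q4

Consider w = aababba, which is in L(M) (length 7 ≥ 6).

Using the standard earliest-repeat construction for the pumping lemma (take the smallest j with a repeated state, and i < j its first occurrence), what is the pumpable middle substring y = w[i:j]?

ab

State sequence: q0 -a-> q2 -a-> q4 -b-> q2 -a-> q4 -b-> q2 -b-> q4 -a-> q4
First repeat at step 3: q2 was already visited.

So i = 1, j = 3, giving x = w[0:1] = a, y = w[1:3] = ab, z = w[3:7] = abba.
Check: |xy| = 3 ≤ 6 and |y| = 2 ≥ 1. Reading y takes M from q2 back to q2, so every xyⁱz is accepted.
The DFA has 6 states, so the proof of the pumping lemma guarantees a repeated state among the first 6+1 visited; the segment between the two visits is the pumpable y.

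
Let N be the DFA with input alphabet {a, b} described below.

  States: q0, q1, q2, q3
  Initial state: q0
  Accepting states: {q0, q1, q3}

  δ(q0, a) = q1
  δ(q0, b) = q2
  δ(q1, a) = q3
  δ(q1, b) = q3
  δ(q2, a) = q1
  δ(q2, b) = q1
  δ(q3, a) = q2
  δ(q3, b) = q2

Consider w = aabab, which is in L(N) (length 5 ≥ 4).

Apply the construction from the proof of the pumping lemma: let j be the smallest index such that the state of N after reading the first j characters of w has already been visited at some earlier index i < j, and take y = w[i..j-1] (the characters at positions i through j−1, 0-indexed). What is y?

aba

State sequence: q0 -a-> q1 -a-> q3 -b-> q2 -a-> q1 -b-> q3
First repeat at step 4: q1 was already visited.

So i = 1, j = 4, giving x = w[0:1] = a, y = w[1:4] = aba, z = w[4:5] = b.
Check: |xy| = 4 ≤ 4 and |y| = 3 ≥ 1. Reading y takes N from q1 back to q1, so every xyⁱz is accepted.
The DFA has 4 states, so the proof of the pumping lemma guarantees a repeated state among the first 4+1 visited; the segment between the two visits is the pumpable y.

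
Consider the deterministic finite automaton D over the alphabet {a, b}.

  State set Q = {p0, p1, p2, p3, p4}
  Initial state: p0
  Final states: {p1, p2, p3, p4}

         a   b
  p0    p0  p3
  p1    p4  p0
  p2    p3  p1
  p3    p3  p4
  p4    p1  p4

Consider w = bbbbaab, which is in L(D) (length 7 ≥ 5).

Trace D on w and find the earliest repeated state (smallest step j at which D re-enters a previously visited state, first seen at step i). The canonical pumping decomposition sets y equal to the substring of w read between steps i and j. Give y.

b

State sequence: p0 -b-> p3 -b-> p4 -b-> p4 -b-> p4 -a-> p1 -a-> p4 -b-> p4
First repeat at step 3: p4 was already visited.

So i = 2, j = 3, giving x = w[0:2] = bb, y = w[2:3] = b, z = w[3:7] = baab.
Check: |xy| = 3 ≤ 5 and |y| = 1 ≥ 1. Reading y takes D from p4 back to p4, so every xyⁱz is accepted.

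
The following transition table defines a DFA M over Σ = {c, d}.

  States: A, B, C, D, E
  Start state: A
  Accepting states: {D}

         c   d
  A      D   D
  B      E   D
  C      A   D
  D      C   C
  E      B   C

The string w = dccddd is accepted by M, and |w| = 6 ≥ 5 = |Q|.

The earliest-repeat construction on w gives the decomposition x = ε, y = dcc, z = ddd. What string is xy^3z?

dccdccdccddd

xy^3z = ε·dcc·dcc·dcc·ddd = dccdccdccddd.
Reading y = dcc takes M from A back to A, so after x·y·y·y the machine is still in A, and z then leads to the accepting state D. Hence dccdccdccddd ∈ L(M).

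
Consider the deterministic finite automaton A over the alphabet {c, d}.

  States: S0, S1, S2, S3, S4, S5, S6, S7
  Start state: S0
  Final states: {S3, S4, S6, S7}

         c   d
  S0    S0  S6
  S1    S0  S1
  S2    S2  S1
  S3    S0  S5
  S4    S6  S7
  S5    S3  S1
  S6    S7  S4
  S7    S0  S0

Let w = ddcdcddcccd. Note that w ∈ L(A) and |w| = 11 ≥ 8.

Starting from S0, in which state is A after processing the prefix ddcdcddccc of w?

Run of A on the first 10 characters of w = d d c d c d d c c c:
  step 0: S0  (start)
  step 1: S6  (read d: S0→S6)
  step 2: S4  (read d: S6→S4)
  step 3: S6  (read c: S4→S6)
  step 4: S4  (read d: S6→S4)
  step 5: S6  (read c: S4→S6)
  step 6: S4  (read d: S6→S4)
  step 7: S7  (read d: S4→S7)
  step 8: S0  (read c: S7→S0)
  step 9: S0  (read c: S0→S0)
  step 10: S0  (read c: S0→S0)

After reading 10 characters, A is in state S0.
(This kind of state-tracing is the core of the pumping-lemma construction: with 8 states, pigeonhole forces a repeat within the first 8 steps.)

S0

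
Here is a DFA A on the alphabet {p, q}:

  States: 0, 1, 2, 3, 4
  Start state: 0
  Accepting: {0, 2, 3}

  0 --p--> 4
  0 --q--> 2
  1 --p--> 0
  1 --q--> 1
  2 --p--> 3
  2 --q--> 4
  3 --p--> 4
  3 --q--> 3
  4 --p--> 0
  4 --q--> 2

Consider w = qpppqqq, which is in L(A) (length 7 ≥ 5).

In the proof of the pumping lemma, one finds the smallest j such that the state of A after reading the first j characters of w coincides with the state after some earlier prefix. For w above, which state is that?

0

Run of A on w = q p p p q q q:
  step 0: 0  (start)
  step 1: 2  (read q: 0→2)
  step 2: 3  (read p: 2→3)
  step 3: 4  (read p: 3→4)
  step 4: 0  (read p: 4→0)   ← first repeat (0 seen earlier)
  step 5: 2  (read q: 0→2)
  step 6: 4  (read q: 2→4)
  step 7: 2  (read q: 4→2)

The earliest repeat is at step j = 4: A is in 0, which it already visited at step i = 0.
With |Q| = 5, pigeonhole forces a state repeat no later than step 5; the substring read between the first and second visits to that state can be pumped.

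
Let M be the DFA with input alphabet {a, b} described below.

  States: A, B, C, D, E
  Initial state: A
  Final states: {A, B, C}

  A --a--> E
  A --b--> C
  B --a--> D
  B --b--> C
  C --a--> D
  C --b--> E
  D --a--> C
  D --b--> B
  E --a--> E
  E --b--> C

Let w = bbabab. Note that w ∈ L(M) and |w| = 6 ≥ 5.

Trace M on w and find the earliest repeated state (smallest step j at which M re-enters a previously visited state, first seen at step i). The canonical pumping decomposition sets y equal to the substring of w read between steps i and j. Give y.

Run of M on w = b b a b a b:
  step 0: A  (start)
  step 1: C  (read b: A→C)
  step 2: E  (read b: C→E)
  step 3: E  (read a: E→E)   ← first repeat (E seen earlier)
  step 4: C  (read b: E→C)
  step 5: D  (read a: C→D)
  step 6: B  (read b: D→B)

So i = 2, j = 3, giving x = w[0:2] = bb, y = w[2:3] = a, z = w[3:6] = bab.
Check: |xy| = 3 ≤ 5 and |y| = 1 ≥ 1. Reading y takes M from E back to E, so every xyⁱz is accepted.

a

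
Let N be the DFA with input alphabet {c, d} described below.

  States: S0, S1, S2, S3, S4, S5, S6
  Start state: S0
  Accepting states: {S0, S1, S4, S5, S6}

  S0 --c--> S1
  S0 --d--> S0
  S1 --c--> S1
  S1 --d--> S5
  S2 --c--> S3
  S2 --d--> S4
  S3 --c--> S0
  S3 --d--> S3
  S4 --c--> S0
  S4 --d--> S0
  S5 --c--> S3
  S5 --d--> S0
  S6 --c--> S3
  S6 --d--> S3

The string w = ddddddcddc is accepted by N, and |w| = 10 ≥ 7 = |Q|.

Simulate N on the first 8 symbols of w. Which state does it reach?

S5

Run of N on the first 8 characters of w = d d d d d d c d:
  step 0: S0  (start)
  step 1: S0  (read d: S0→S0)
  step 2: S0  (read d: S0→S0)
  step 3: S0  (read d: S0→S0)
  step 4: S0  (read d: S0→S0)
  step 5: S0  (read d: S0→S0)
  step 6: S0  (read d: S0→S0)
  step 7: S1  (read c: S0→S1)
  step 8: S5  (read d: S1→S5)

After reading 8 characters, N is in state S5.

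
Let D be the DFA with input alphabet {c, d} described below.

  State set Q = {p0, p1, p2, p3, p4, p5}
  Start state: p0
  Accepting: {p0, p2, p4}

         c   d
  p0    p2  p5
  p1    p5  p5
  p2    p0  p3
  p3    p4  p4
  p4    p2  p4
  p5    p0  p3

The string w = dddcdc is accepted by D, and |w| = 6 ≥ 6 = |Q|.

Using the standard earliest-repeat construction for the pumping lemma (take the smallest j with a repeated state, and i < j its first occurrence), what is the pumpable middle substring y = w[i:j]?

dcd

Run of D on w = d d d c d c:
  step 0: p0  (start)
  step 1: p5  (read d: p0→p5)
  step 2: p3  (read d: p5→p3)
  step 3: p4  (read d: p3→p4)
  step 4: p2  (read c: p4→p2)
  step 5: p3  (read d: p2→p3)   ← first repeat (p3 seen earlier)
  step 6: p4  (read c: p3→p4)

So i = 2, j = 5, giving x = w[0:2] = dd, y = w[2:5] = dcd, z = w[5:6] = c.
Check: |xy| = 5 ≤ 6 and |y| = 3 ≥ 1. Reading y takes D from p3 back to p3, so every xyⁱz is accepted.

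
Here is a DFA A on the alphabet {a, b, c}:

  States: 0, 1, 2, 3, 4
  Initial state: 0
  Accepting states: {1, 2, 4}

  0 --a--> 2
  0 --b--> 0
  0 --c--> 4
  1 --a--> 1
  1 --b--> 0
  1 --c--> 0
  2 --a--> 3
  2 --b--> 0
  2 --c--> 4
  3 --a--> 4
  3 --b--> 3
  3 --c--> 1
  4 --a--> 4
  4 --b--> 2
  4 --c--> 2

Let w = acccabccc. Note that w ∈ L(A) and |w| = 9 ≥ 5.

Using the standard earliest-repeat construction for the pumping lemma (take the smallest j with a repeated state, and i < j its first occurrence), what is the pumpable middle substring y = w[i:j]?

cc

State sequence: 0 -a-> 2 -c-> 4 -c-> 2 -c-> 4 -a-> 4 -b-> 2 -c-> 4 -c-> 2 -c-> 4
First repeat at step 3: 2 was already visited.

So i = 1, j = 3, giving x = w[0:1] = a, y = w[1:3] = cc, z = w[3:9] = cabccc.
Check: |xy| = 3 ≤ 5 and |y| = 2 ≥ 1. Reading y takes A from 2 back to 2, so every xyⁱz is accepted.
The DFA has 5 states, so the proof of the pumping lemma guarantees a repeated state among the first 5+1 visited; the segment between the two visits is the pumpable y.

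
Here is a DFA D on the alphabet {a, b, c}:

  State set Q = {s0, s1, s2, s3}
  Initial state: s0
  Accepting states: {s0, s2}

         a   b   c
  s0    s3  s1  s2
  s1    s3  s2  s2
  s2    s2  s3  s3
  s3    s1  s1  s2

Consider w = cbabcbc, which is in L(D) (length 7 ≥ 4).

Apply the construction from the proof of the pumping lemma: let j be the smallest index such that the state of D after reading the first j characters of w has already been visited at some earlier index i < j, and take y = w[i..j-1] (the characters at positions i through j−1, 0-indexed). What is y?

bab

State sequence: s0 -c-> s2 -b-> s3 -a-> s1 -b-> s2 -c-> s3 -b-> s1 -c-> s2
First repeat at step 4: s2 was already visited.

So i = 1, j = 4, giving x = w[0:1] = c, y = w[1:4] = bab, z = w[4:7] = cbc.
Check: |xy| = 4 ≤ 4 and |y| = 3 ≥ 1. Reading y takes D from s2 back to s2, so every xyⁱz is accepted.
Pumping length from the standard proof: p = 4 (the number of states). The repeated state found above gives |xy| = j ≤ 4 and |y| = j − i ≥ 1.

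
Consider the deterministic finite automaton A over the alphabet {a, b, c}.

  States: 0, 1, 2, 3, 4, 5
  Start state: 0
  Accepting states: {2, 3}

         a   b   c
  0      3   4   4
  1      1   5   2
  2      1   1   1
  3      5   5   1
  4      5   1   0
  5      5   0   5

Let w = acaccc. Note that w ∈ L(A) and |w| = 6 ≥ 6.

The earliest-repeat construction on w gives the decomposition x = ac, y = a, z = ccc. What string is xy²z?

acaaccc

xy^2z = ac·a·a·ccc = acaaccc.
Reading y = a takes A from 1 back to 1, so after x·y·y the machine is still in 1, and z then leads to the accepting state 2. Hence acaaccc ∈ L(A).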